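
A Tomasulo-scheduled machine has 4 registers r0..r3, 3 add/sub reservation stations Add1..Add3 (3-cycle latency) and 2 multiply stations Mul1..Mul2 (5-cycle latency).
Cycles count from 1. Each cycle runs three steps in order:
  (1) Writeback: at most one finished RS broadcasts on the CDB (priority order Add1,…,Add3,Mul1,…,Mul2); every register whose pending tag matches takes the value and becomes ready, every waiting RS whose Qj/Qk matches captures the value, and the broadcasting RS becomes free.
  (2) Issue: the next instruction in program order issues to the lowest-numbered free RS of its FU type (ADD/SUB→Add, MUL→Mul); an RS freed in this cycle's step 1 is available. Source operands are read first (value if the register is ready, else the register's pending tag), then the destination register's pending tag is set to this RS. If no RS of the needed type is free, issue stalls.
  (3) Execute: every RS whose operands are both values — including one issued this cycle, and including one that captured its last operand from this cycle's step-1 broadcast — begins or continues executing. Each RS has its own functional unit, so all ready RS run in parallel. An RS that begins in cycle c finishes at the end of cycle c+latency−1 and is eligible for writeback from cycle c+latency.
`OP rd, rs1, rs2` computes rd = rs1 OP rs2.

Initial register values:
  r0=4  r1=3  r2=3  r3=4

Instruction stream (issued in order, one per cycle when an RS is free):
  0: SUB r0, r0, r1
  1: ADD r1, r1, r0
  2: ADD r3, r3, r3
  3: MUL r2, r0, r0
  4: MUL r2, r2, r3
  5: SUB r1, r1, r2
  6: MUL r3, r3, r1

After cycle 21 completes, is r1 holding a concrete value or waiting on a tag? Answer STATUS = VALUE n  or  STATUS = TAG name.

STATUS = VALUE -4

c1: issue SUB r0<-Add1 | r0:Add1,r1:3,r2:3,r3:4
c2: issue ADD r1<-Add2 | r0:Add1,r1:Add2,r2:3,r3:4
c3: issue ADD r3<-Add3 | r0:Add1,r1:Add2,r2:3,r3:Add3
c4: CDB Add1=1; issue MUL r2<-Mul1 | r0:1,r1:Add2,r2:Mul1,r3:Add3
c5: issue MUL r2<-Mul2 | r0:1,r1:Add2,r2:Mul2,r3:Add3
c6: CDB Add3=8; issue SUB r1<-Add1 | r0:1,r1:Add1,r2:Mul2,r3:8
c7: CDB Add2=4; stall | r0:1,r1:Add1,r2:Mul2,r3:8
c8: stall | r0:1,r1:Add1,r2:Mul2,r3:8
c9: CDB Mul1=1; issue MUL r3<-Mul1 | r0:1,r1:Add1,r2:Mul2,r3:Mul1
c10: - | r0:1,r1:Add1,r2:Mul2,r3:Mul1
c11: - | r0:1,r1:Add1,r2:Mul2,r3:Mul1
c12: - | r0:1,r1:Add1,r2:Mul2,r3:Mul1
c13: - | r0:1,r1:Add1,r2:Mul2,r3:Mul1
c14: CDB Mul2=8 | r0:1,r1:Add1,r2:8,r3:Mul1
c15: - | r0:1,r1:Add1,r2:8,r3:Mul1
c16: - | r0:1,r1:Add1,r2:8,r3:Mul1
c17: CDB Add1=-4 | r0:1,r1:-4,r2:8,r3:Mul1
c18: - | r0:1,r1:-4,r2:8,r3:Mul1
c19: - | r0:1,r1:-4,r2:8,r3:Mul1
c20: - | r0:1,r1:-4,r2:8,r3:Mul1
c21: - | r0:1,r1:-4,r2:8,r3:Mul1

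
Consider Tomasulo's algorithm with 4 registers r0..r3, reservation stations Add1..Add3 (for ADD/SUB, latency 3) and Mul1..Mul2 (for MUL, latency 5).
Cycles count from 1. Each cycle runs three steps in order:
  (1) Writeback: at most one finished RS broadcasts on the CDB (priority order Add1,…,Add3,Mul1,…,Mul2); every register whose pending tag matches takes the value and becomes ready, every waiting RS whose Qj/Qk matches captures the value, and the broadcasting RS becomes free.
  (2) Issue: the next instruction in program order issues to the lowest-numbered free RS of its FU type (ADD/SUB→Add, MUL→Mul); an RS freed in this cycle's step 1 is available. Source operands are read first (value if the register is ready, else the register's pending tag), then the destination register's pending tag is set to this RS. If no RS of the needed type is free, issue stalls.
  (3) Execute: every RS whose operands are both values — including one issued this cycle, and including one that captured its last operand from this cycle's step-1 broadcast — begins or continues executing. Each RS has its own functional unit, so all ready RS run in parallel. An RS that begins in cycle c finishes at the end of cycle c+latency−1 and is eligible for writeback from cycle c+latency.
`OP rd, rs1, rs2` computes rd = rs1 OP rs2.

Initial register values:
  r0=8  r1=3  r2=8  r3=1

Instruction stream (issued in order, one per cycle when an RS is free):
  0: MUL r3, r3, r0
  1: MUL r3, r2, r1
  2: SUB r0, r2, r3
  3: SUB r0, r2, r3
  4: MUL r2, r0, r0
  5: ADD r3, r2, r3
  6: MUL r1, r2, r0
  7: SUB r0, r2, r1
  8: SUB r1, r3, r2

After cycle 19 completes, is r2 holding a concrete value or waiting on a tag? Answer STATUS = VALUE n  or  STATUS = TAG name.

c1: issue MUL r3<-Mul1 | r0:8,r1:3,r2:8,r3:Mul1
c2: issue MUL r3<-Mul2 | r0:8,r1:3,r2:8,r3:Mul2
c3: issue SUB r0<-Add1 | r0:Add1,r1:3,r2:8,r3:Mul2
c4: issue SUB r0<-Add2 | r0:Add2,r1:3,r2:8,r3:Mul2
c5: stall | r0:Add2,r1:3,r2:8,r3:Mul2
c6: CDB Mul1=8; issue MUL r2<-Mul1 | r0:Add2,r1:3,r2:Mul1,r3:Mul2
c7: CDB Mul2=24; issue ADD r3<-Add3 | r0:Add2,r1:3,r2:Mul1,r3:Add3
c8: issue MUL r1<-Mul2 | r0:Add2,r1:Mul2,r2:Mul1,r3:Add3
c9: stall | r0:Add2,r1:Mul2,r2:Mul1,r3:Add3
c10: CDB Add1=-16; issue SUB r0<-Add1 | r0:Add1,r1:Mul2,r2:Mul1,r3:Add3
c11: CDB Add2=-16; issue SUB r1<-Add2 | r0:Add1,r1:Add2,r2:Mul1,r3:Add3
c12: - | r0:Add1,r1:Add2,r2:Mul1,r3:Add3
c13: - | r0:Add1,r1:Add2,r2:Mul1,r3:Add3
c14: - | r0:Add1,r1:Add2,r2:Mul1,r3:Add3
c15: - | r0:Add1,r1:Add2,r2:Mul1,r3:Add3
c16: CDB Mul1=256 | r0:Add1,r1:Add2,r2:256,r3:Add3
c17: - | r0:Add1,r1:Add2,r2:256,r3:Add3
c18: - | r0:Add1,r1:Add2,r2:256,r3:Add3
c19: CDB Add3=280 | r0:Add1,r1:Add2,r2:256,r3:280

STATUS = VALUE 256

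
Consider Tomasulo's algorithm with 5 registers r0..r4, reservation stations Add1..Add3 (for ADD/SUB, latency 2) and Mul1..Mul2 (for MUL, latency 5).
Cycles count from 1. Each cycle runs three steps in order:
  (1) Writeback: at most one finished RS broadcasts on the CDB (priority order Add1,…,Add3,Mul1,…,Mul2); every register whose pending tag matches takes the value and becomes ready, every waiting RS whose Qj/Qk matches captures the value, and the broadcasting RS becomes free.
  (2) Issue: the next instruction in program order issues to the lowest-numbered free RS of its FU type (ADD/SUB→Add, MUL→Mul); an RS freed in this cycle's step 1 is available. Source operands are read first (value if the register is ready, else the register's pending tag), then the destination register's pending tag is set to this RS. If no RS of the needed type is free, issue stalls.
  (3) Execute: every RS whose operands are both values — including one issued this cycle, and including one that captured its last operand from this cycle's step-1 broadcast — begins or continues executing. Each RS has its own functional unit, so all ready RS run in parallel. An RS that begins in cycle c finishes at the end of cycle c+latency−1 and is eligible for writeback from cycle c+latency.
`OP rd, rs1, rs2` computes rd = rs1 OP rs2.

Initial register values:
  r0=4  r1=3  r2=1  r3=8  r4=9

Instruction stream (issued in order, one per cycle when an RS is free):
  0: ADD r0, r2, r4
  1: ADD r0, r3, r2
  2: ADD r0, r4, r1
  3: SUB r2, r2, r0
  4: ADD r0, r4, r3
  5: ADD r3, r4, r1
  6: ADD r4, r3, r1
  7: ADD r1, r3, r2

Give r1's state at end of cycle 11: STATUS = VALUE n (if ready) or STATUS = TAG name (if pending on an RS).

STATUS = TAG Add2

c1: issue ADD r0<-Add1 | r0:Add1,r1:3,r2:1,r3:8,r4:9
c2: issue ADD r0<-Add2 | r0:Add2,r1:3,r2:1,r3:8,r4:9
c3: CDB Add1=10; issue ADD r0<-Add1 | r0:Add1,r1:3,r2:1,r3:8,r4:9
c4: CDB Add2=9; issue SUB r2<-Add2 | r0:Add1,r1:3,r2:Add2,r3:8,r4:9
c5: CDB Add1=12; issue ADD r0<-Add1 | r0:Add1,r1:3,r2:Add2,r3:8,r4:9
c6: issue ADD r3<-Add3 | r0:Add1,r1:3,r2:Add2,r3:Add3,r4:9
c7: CDB Add1=17; issue ADD r4<-Add1 | r0:17,r1:3,r2:Add2,r3:Add3,r4:Add1
c8: CDB Add2=-11; issue ADD r1<-Add2 | r0:17,r1:Add2,r2:-11,r3:Add3,r4:Add1
c9: CDB Add3=12 | r0:17,r1:Add2,r2:-11,r3:12,r4:Add1
c10: - | r0:17,r1:Add2,r2:-11,r3:12,r4:Add1
c11: CDB Add1=15 | r0:17,r1:Add2,r2:-11,r3:12,r4:15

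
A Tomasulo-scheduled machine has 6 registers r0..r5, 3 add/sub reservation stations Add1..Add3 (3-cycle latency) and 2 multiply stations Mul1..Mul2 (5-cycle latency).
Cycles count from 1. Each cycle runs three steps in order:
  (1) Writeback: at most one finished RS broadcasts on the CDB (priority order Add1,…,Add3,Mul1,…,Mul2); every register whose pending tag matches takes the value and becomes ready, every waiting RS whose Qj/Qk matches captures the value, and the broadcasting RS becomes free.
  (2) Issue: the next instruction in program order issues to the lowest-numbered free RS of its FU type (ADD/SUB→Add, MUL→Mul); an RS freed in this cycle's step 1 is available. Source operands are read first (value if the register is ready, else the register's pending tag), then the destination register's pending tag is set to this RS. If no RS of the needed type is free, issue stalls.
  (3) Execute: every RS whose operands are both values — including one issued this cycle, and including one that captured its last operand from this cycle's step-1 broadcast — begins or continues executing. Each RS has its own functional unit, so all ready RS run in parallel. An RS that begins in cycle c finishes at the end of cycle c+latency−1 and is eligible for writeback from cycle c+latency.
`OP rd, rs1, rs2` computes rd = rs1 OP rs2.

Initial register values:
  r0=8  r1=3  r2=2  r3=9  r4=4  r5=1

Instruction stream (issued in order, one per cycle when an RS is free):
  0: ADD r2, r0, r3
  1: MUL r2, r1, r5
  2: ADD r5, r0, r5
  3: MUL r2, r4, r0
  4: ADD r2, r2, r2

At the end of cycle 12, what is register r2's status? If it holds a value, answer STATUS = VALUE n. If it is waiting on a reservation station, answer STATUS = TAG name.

  c1: issue ADD r2<-Add1  regs: r0:8,r1:3,r2:Add1,r3:9,r4:4,r5:1
  c2: issue MUL r2<-Mul1  regs: r0:8,r1:3,r2:Mul1,r3:9,r4:4,r5:1
  c3: issue ADD r5<-Add2  regs: r0:8,r1:3,r2:Mul1,r3:9,r4:4,r5:Add2
  c4: CDB Add1=17; issue MUL r2<-Mul2  regs: r0:8,r1:3,r2:Mul2,r3:9,r4:4,r5:Add2
  c5: issue ADD r2<-Add1  regs: r0:8,r1:3,r2:Add1,r3:9,r4:4,r5:Add2
  c6: CDB Add2=9  regs: r0:8,r1:3,r2:Add1,r3:9,r4:4,r5:9
  c7: CDB Mul1=3  regs: r0:8,r1:3,r2:Add1,r3:9,r4:4,r5:9
  c8: -  regs: r0:8,r1:3,r2:Add1,r3:9,r4:4,r5:9
  c9: CDB Mul2=32  regs: r0:8,r1:3,r2:Add1,r3:9,r4:4,r5:9
  c10: -  regs: r0:8,r1:3,r2:Add1,r3:9,r4:4,r5:9
  c11: -  regs: r0:8,r1:3,r2:Add1,r3:9,r4:4,r5:9
  c12: CDB Add1=64  regs: r0:8,r1:3,r2:64,r3:9,r4:4,r5:9

STATUS = VALUE 64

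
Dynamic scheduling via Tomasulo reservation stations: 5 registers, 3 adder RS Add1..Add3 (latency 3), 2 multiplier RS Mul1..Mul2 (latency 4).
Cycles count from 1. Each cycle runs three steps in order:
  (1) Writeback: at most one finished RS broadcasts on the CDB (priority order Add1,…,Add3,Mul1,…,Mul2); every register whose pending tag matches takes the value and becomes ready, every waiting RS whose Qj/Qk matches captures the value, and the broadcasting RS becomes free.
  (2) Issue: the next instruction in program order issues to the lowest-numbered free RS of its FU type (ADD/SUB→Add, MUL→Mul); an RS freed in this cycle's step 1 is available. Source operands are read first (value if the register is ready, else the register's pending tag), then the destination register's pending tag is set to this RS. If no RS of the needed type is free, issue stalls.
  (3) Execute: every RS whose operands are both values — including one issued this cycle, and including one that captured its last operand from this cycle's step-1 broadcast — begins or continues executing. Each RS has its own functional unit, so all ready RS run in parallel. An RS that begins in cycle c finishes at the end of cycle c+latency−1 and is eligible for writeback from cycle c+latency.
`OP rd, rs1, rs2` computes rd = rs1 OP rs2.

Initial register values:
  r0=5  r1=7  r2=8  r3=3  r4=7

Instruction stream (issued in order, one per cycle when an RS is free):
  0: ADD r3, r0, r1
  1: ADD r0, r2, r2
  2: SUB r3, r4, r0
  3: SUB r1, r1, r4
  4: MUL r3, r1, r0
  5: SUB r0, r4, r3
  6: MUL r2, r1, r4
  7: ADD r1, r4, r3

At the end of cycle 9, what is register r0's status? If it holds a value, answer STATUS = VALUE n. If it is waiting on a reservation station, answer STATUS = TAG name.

STATUS = TAG Add2

c1: issue ADD r3<-Add1 | r0:5,r1:7,r2:8,r3:Add1,r4:7
c2: issue ADD r0<-Add2 | r0:Add2,r1:7,r2:8,r3:Add1,r4:7
c3: issue SUB r3<-Add3 | r0:Add2,r1:7,r2:8,r3:Add3,r4:7
c4: CDB Add1=12; issue SUB r1<-Add1 | r0:Add2,r1:Add1,r2:8,r3:Add3,r4:7
c5: CDB Add2=16; issue MUL r3<-Mul1 | r0:16,r1:Add1,r2:8,r3:Mul1,r4:7
c6: issue SUB r0<-Add2 | r0:Add2,r1:Add1,r2:8,r3:Mul1,r4:7
c7: CDB Add1=0; issue MUL r2<-Mul2 | r0:Add2,r1:0,r2:Mul2,r3:Mul1,r4:7
c8: CDB Add3=-9; issue ADD r1<-Add1 | r0:Add2,r1:Add1,r2:Mul2,r3:Mul1,r4:7
c9: - | r0:Add2,r1:Add1,r2:Mul2,r3:Mul1,r4:7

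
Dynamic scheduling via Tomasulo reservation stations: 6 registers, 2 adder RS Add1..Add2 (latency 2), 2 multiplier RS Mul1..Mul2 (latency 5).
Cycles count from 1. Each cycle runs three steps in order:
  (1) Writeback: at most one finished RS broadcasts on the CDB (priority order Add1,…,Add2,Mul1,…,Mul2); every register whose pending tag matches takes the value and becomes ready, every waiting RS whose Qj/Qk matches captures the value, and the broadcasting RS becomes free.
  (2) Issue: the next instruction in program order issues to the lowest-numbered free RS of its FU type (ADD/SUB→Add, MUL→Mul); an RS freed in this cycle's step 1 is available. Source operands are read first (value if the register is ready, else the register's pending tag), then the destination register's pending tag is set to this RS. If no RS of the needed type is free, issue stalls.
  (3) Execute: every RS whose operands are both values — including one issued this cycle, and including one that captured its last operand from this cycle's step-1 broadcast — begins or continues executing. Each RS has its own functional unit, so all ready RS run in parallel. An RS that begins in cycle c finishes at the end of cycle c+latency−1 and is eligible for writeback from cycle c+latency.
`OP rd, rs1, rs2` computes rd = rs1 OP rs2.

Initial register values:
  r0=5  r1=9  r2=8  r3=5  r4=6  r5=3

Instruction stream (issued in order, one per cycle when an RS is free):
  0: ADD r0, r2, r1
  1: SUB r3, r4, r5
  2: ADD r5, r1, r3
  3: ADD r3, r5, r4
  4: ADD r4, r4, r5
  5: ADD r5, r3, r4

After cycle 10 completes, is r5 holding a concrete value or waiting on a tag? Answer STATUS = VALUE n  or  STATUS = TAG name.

  c1: issue ADD r0<-Add1  regs: r0:Add1,r1:9,r2:8,r3:5,r4:6,r5:3
  c2: issue SUB r3<-Add2  regs: r0:Add1,r1:9,r2:8,r3:Add2,r4:6,r5:3
  c3: CDB Add1=17; issue ADD r5<-Add1  regs: r0:17,r1:9,r2:8,r3:Add2,r4:6,r5:Add1
  c4: CDB Add2=3; issue ADD r3<-Add2  regs: r0:17,r1:9,r2:8,r3:Add2,r4:6,r5:Add1
  c5: stall  regs: r0:17,r1:9,r2:8,r3:Add2,r4:6,r5:Add1
  c6: CDB Add1=12; issue ADD r4<-Add1  regs: r0:17,r1:9,r2:8,r3:Add2,r4:Add1,r5:12
  c7: stall  regs: r0:17,r1:9,r2:8,r3:Add2,r4:Add1,r5:12
  c8: CDB Add1=18; issue ADD r5<-Add1  regs: r0:17,r1:9,r2:8,r3:Add2,r4:18,r5:Add1
  c9: CDB Add2=18  regs: r0:17,r1:9,r2:8,r3:18,r4:18,r5:Add1
  c10: -  regs: r0:17,r1:9,r2:8,r3:18,r4:18,r5:Add1

STATUS = TAG Add1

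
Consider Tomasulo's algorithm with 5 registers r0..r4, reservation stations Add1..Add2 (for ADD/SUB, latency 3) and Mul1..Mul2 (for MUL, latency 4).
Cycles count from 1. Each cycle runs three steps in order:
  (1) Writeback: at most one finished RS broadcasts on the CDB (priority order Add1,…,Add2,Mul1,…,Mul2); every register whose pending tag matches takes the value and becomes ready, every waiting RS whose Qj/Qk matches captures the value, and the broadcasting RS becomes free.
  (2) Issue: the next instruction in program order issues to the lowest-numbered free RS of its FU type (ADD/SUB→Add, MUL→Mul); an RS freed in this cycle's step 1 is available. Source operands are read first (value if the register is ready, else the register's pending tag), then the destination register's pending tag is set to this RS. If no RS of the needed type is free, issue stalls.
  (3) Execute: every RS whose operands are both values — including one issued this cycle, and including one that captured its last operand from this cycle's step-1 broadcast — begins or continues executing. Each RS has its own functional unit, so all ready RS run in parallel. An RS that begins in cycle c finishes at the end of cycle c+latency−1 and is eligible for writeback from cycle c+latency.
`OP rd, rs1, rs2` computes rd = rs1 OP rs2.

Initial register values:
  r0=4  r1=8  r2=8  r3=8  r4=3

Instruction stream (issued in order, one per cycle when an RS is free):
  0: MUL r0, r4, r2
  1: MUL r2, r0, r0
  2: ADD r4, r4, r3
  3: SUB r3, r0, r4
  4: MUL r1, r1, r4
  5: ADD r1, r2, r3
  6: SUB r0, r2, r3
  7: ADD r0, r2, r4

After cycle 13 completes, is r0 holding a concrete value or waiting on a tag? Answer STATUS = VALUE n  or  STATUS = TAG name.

cycle 1: issue MUL r0<-Mul1 // r0:Mul1,r1:8,r2:8,r3:8,r4:3
cycle 2: issue MUL r2<-Mul2 // r0:Mul1,r1:8,r2:Mul2,r3:8,r4:3
cycle 3: issue ADD r4<-Add1 // r0:Mul1,r1:8,r2:Mul2,r3:8,r4:Add1
cycle 4: issue SUB r3<-Add2 // r0:Mul1,r1:8,r2:Mul2,r3:Add2,r4:Add1
cycle 5: CDB Mul1=24; issue MUL r1<-Mul1 // r0:24,r1:Mul1,r2:Mul2,r3:Add2,r4:Add1
cycle 6: CDB Add1=11; issue ADD r1<-Add1 // r0:24,r1:Add1,r2:Mul2,r3:Add2,r4:11
cycle 7: stall // r0:24,r1:Add1,r2:Mul2,r3:Add2,r4:11
cycle 8: stall // r0:24,r1:Add1,r2:Mul2,r3:Add2,r4:11
cycle 9: CDB Add2=13; issue SUB r0<-Add2 // r0:Add2,r1:Add1,r2:Mul2,r3:13,r4:11
cycle 10: CDB Mul1=88; stall // r0:Add2,r1:Add1,r2:Mul2,r3:13,r4:11
cycle 11: CDB Mul2=576; stall // r0:Add2,r1:Add1,r2:576,r3:13,r4:11
cycle 12: stall // r0:Add2,r1:Add1,r2:576,r3:13,r4:11
cycle 13: stall // r0:Add2,r1:Add1,r2:576,r3:13,r4:11

STATUS = TAG Add2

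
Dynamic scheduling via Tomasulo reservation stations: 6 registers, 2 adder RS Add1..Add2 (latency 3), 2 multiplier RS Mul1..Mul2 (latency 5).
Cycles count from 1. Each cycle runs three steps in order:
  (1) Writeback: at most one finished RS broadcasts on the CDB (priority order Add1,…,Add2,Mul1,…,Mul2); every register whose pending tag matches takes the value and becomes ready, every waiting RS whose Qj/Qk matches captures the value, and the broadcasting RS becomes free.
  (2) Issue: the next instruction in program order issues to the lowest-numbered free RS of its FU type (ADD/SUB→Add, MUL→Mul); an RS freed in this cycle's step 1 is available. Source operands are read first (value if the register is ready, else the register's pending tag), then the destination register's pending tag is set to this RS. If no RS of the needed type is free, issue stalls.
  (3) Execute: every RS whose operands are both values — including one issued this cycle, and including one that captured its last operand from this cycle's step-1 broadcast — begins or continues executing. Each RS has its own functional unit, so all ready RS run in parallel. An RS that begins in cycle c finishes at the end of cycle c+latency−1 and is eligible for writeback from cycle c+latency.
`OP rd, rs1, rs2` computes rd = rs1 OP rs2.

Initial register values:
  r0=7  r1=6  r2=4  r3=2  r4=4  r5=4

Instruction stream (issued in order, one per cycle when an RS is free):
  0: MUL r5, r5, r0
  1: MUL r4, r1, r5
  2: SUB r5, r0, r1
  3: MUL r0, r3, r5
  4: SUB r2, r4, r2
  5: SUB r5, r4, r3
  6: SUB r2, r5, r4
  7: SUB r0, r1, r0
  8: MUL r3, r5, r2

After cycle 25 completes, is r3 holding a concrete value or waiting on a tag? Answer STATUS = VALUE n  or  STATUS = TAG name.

STATUS = VALUE -332

c1: issue MUL r5<-Mul1 | r0:7,r1:6,r2:4,r3:2,r4:4,r5:Mul1
c2: issue MUL r4<-Mul2 | r0:7,r1:6,r2:4,r3:2,r4:Mul2,r5:Mul1
c3: issue SUB r5<-Add1 | r0:7,r1:6,r2:4,r3:2,r4:Mul2,r5:Add1
c4: stall | r0:7,r1:6,r2:4,r3:2,r4:Mul2,r5:Add1
c5: stall | r0:7,r1:6,r2:4,r3:2,r4:Mul2,r5:Add1
c6: CDB Add1=1; stall | r0:7,r1:6,r2:4,r3:2,r4:Mul2,r5:1
c7: CDB Mul1=28; issue MUL r0<-Mul1 | r0:Mul1,r1:6,r2:4,r3:2,r4:Mul2,r5:1
c8: issue SUB r2<-Add1 | r0:Mul1,r1:6,r2:Add1,r3:2,r4:Mul2,r5:1
c9: issue SUB r5<-Add2 | r0:Mul1,r1:6,r2:Add1,r3:2,r4:Mul2,r5:Add2
c10: stall | r0:Mul1,r1:6,r2:Add1,r3:2,r4:Mul2,r5:Add2
c11: stall | r0:Mul1,r1:6,r2:Add1,r3:2,r4:Mul2,r5:Add2
c12: CDB Mul1=2; stall | r0:2,r1:6,r2:Add1,r3:2,r4:Mul2,r5:Add2
c13: CDB Mul2=168; stall | r0:2,r1:6,r2:Add1,r3:2,r4:168,r5:Add2
c14: stall | r0:2,r1:6,r2:Add1,r3:2,r4:168,r5:Add2
c15: stall | r0:2,r1:6,r2:Add1,r3:2,r4:168,r5:Add2
c16: CDB Add1=164; issue SUB r2<-Add1 | r0:2,r1:6,r2:Add1,r3:2,r4:168,r5:Add2
c17: CDB Add2=166; issue SUB r0<-Add2 | r0:Add2,r1:6,r2:Add1,r3:2,r4:168,r5:166
c18: issue MUL r3<-Mul1 | r0:Add2,r1:6,r2:Add1,r3:Mul1,r4:168,r5:166
c19: - | r0:Add2,r1:6,r2:Add1,r3:Mul1,r4:168,r5:166
c20: CDB Add1=-2 | r0:Add2,r1:6,r2:-2,r3:Mul1,r4:168,r5:166
c21: CDB Add2=4 | r0:4,r1:6,r2:-2,r3:Mul1,r4:168,r5:166
c22: - | r0:4,r1:6,r2:-2,r3:Mul1,r4:168,r5:166
c23: - | r0:4,r1:6,r2:-2,r3:Mul1,r4:168,r5:166
c24: - | r0:4,r1:6,r2:-2,r3:Mul1,r4:168,r5:166
c25: CDB Mul1=-332 | r0:4,r1:6,r2:-2,r3:-332,r4:168,r5:166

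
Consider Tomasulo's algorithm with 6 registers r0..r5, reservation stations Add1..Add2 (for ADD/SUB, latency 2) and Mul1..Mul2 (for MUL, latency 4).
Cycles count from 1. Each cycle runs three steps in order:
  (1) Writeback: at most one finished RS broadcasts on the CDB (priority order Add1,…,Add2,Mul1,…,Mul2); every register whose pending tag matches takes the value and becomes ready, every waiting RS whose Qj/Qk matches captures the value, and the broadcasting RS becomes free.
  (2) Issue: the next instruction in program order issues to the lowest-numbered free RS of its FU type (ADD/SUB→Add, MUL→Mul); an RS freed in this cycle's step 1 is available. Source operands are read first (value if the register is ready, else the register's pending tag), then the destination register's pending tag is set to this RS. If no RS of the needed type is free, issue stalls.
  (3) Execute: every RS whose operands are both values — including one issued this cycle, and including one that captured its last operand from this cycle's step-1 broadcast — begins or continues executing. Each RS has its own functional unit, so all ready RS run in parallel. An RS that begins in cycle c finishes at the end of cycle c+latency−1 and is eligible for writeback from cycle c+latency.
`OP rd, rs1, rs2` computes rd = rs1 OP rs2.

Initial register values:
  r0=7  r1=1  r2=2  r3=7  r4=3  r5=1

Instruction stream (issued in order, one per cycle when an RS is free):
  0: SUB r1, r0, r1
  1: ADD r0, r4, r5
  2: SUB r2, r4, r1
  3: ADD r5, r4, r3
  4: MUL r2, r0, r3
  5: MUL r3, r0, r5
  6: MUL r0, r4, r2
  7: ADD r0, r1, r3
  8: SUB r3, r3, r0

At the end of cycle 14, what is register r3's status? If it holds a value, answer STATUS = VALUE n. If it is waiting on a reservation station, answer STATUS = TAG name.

STATUS = VALUE -6

  c1: issue SUB r1<-Add1  regs: r0:7,r1:Add1,r2:2,r3:7,r4:3,r5:1
  c2: issue ADD r0<-Add2  regs: r0:Add2,r1:Add1,r2:2,r3:7,r4:3,r5:1
  c3: CDB Add1=6; issue SUB r2<-Add1  regs: r0:Add2,r1:6,r2:Add1,r3:7,r4:3,r5:1
  c4: CDB Add2=4; issue ADD r5<-Add2  regs: r0:4,r1:6,r2:Add1,r3:7,r4:3,r5:Add2
  c5: CDB Add1=-3; issue MUL r2<-Mul1  regs: r0:4,r1:6,r2:Mul1,r3:7,r4:3,r5:Add2
  c6: CDB Add2=10; issue MUL r3<-Mul2  regs: r0:4,r1:6,r2:Mul1,r3:Mul2,r4:3,r5:10
  c7: stall  regs: r0:4,r1:6,r2:Mul1,r3:Mul2,r4:3,r5:10
  c8: stall  regs: r0:4,r1:6,r2:Mul1,r3:Mul2,r4:3,r5:10
  c9: CDB Mul1=28; issue MUL r0<-Mul1  regs: r0:Mul1,r1:6,r2:28,r3:Mul2,r4:3,r5:10
  c10: CDB Mul2=40; issue ADD r0<-Add1  regs: r0:Add1,r1:6,r2:28,r3:40,r4:3,r5:10
  c11: issue SUB r3<-Add2  regs: r0:Add1,r1:6,r2:28,r3:Add2,r4:3,r5:10
  c12: CDB Add1=46  regs: r0:46,r1:6,r2:28,r3:Add2,r4:3,r5:10
  c13: CDB Mul1=84  regs: r0:46,r1:6,r2:28,r3:Add2,r4:3,r5:10
  c14: CDB Add2=-6  regs: r0:46,r1:6,r2:28,r3:-6,r4:3,r5:10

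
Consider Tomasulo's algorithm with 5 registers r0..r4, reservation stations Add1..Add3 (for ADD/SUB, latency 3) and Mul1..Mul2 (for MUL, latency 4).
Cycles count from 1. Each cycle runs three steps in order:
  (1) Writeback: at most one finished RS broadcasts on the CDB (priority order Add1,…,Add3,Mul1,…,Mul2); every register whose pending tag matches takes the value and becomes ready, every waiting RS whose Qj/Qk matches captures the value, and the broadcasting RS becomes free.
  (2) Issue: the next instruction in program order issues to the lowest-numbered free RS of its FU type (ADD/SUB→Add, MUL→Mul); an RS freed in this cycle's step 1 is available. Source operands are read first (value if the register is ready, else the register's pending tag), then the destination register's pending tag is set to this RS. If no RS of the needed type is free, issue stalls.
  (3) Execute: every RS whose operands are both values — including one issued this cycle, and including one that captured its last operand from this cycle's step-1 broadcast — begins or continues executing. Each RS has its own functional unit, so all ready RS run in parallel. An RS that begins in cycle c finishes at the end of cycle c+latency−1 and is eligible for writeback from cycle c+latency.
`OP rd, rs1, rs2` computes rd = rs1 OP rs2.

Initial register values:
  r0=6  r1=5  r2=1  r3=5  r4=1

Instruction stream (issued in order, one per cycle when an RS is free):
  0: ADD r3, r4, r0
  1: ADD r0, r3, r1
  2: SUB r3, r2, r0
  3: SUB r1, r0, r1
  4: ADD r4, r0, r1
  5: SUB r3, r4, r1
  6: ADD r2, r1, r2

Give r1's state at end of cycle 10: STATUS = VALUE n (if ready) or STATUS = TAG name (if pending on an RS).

c1: issue ADD r3<-Add1 | r0:6,r1:5,r2:1,r3:Add1,r4:1
c2: issue ADD r0<-Add2 | r0:Add2,r1:5,r2:1,r3:Add1,r4:1
c3: issue SUB r3<-Add3 | r0:Add2,r1:5,r2:1,r3:Add3,r4:1
c4: CDB Add1=7; issue SUB r1<-Add1 | r0:Add2,r1:Add1,r2:1,r3:Add3,r4:1
c5: stall | r0:Add2,r1:Add1,r2:1,r3:Add3,r4:1
c6: stall | r0:Add2,r1:Add1,r2:1,r3:Add3,r4:1
c7: CDB Add2=12; issue ADD r4<-Add2 | r0:12,r1:Add1,r2:1,r3:Add3,r4:Add2
c8: stall | r0:12,r1:Add1,r2:1,r3:Add3,r4:Add2
c9: stall | r0:12,r1:Add1,r2:1,r3:Add3,r4:Add2
c10: CDB Add1=7; issue SUB r3<-Add1 | r0:12,r1:7,r2:1,r3:Add1,r4:Add2

STATUS = VALUE 7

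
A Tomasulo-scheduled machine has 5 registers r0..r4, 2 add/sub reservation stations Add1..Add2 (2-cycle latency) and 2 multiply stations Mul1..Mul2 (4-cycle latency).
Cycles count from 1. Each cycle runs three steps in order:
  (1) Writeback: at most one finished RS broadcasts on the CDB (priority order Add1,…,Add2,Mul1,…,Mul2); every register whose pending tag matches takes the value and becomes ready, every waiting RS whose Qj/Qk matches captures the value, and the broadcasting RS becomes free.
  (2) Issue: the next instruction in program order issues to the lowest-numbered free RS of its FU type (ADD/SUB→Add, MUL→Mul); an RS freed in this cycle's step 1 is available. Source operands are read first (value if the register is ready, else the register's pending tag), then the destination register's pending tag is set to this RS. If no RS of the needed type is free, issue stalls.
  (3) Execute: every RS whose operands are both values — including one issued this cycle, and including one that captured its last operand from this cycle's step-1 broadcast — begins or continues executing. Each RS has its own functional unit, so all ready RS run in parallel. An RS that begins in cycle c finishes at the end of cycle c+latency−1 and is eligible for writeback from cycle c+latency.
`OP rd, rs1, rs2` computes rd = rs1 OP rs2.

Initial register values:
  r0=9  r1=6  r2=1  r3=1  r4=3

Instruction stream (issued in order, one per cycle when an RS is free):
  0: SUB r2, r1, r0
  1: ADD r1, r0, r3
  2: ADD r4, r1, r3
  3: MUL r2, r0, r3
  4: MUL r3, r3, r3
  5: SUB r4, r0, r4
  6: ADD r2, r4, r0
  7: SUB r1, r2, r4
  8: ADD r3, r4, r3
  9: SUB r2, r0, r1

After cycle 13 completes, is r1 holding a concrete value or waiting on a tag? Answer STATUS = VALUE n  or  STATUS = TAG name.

  c1: issue SUB r2<-Add1  regs: r0:9,r1:6,r2:Add1,r3:1,r4:3
  c2: issue ADD r1<-Add2  regs: r0:9,r1:Add2,r2:Add1,r3:1,r4:3
  c3: CDB Add1=-3; issue ADD r4<-Add1  regs: r0:9,r1:Add2,r2:-3,r3:1,r4:Add1
  c4: CDB Add2=10; issue MUL r2<-Mul1  regs: r0:9,r1:10,r2:Mul1,r3:1,r4:Add1
  c5: issue MUL r3<-Mul2  regs: r0:9,r1:10,r2:Mul1,r3:Mul2,r4:Add1
  c6: CDB Add1=11; issue SUB r4<-Add1  regs: r0:9,r1:10,r2:Mul1,r3:Mul2,r4:Add1
  c7: issue ADD r2<-Add2  regs: r0:9,r1:10,r2:Add2,r3:Mul2,r4:Add1
  c8: CDB Add1=-2; issue SUB r1<-Add1  regs: r0:9,r1:Add1,r2:Add2,r3:Mul2,r4:-2
  c9: CDB Mul1=9; stall  regs: r0:9,r1:Add1,r2:Add2,r3:Mul2,r4:-2
  c10: CDB Add2=7; issue ADD r3<-Add2  regs: r0:9,r1:Add1,r2:7,r3:Add2,r4:-2
  c11: CDB Mul2=1; stall  regs: r0:9,r1:Add1,r2:7,r3:Add2,r4:-2
  c12: CDB Add1=9; issue SUB r2<-Add1  regs: r0:9,r1:9,r2:Add1,r3:Add2,r4:-2
  c13: CDB Add2=-1  regs: r0:9,r1:9,r2:Add1,r3:-1,r4:-2

STATUS = VALUE 9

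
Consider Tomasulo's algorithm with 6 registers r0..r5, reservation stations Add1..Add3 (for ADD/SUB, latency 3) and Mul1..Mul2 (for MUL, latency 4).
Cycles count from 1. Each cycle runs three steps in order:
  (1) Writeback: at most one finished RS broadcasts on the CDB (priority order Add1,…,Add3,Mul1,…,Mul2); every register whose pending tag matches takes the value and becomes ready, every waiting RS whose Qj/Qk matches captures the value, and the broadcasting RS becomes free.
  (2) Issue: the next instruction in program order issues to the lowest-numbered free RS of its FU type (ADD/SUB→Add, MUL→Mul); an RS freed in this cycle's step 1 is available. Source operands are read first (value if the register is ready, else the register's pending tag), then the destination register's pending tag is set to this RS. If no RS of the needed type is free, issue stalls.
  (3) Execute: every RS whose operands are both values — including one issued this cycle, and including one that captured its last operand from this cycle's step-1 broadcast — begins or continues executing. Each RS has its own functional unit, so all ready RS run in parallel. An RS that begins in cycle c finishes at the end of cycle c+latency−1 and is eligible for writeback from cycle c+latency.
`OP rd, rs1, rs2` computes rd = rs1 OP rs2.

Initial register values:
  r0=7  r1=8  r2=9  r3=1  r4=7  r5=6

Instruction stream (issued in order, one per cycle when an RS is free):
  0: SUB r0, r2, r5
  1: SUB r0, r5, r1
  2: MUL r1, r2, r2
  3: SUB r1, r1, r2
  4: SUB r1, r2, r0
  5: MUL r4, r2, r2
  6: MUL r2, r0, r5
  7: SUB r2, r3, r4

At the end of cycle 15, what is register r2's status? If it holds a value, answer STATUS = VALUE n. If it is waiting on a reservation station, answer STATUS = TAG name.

STATUS = VALUE -80

c1: issue SUB r0<-Add1 | r0:Add1,r1:8,r2:9,r3:1,r4:7,r5:6
c2: issue SUB r0<-Add2 | r0:Add2,r1:8,r2:9,r3:1,r4:7,r5:6
c3: issue MUL r1<-Mul1 | r0:Add2,r1:Mul1,r2:9,r3:1,r4:7,r5:6
c4: CDB Add1=3; issue SUB r1<-Add1 | r0:Add2,r1:Add1,r2:9,r3:1,r4:7,r5:6
c5: CDB Add2=-2; issue SUB r1<-Add2 | r0:-2,r1:Add2,r2:9,r3:1,r4:7,r5:6
c6: issue MUL r4<-Mul2 | r0:-2,r1:Add2,r2:9,r3:1,r4:Mul2,r5:6
c7: CDB Mul1=81; issue MUL r2<-Mul1 | r0:-2,r1:Add2,r2:Mul1,r3:1,r4:Mul2,r5:6
c8: CDB Add2=11; issue SUB r2<-Add2 | r0:-2,r1:11,r2:Add2,r3:1,r4:Mul2,r5:6
c9: - | r0:-2,r1:11,r2:Add2,r3:1,r4:Mul2,r5:6
c10: CDB Add1=72 | r0:-2,r1:11,r2:Add2,r3:1,r4:Mul2,r5:6
c11: CDB Mul1=-12 | r0:-2,r1:11,r2:Add2,r3:1,r4:Mul2,r5:6
c12: CDB Mul2=81 | r0:-2,r1:11,r2:Add2,r3:1,r4:81,r5:6
c13: - | r0:-2,r1:11,r2:Add2,r3:1,r4:81,r5:6
c14: - | r0:-2,r1:11,r2:Add2,r3:1,r4:81,r5:6
c15: CDB Add2=-80 | r0:-2,r1:11,r2:-80,r3:1,r4:81,r5:6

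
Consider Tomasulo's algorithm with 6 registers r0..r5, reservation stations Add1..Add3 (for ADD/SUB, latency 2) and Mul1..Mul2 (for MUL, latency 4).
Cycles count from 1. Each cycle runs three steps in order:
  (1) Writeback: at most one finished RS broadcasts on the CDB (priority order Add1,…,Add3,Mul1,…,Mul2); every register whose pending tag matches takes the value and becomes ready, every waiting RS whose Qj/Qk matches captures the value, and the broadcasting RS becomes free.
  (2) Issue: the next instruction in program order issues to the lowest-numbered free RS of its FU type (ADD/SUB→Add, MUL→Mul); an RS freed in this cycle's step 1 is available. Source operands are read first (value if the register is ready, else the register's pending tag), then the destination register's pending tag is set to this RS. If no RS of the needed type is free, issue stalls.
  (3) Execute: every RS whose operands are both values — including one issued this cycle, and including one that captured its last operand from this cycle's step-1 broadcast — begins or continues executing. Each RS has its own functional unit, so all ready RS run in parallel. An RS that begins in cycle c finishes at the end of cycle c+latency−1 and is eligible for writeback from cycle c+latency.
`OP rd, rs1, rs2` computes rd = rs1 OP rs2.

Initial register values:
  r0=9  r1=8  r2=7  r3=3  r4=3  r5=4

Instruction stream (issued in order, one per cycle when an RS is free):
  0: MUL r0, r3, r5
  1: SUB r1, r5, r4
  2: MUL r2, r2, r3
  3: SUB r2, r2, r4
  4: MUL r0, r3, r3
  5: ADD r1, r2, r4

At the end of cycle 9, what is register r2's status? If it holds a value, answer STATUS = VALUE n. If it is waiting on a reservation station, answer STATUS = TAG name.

STATUS = VALUE 18

  c1: issue MUL r0<-Mul1  regs: r0:Mul1,r1:8,r2:7,r3:3,r4:3,r5:4
  c2: issue SUB r1<-Add1  regs: r0:Mul1,r1:Add1,r2:7,r3:3,r4:3,r5:4
  c3: issue MUL r2<-Mul2  regs: r0:Mul1,r1:Add1,r2:Mul2,r3:3,r4:3,r5:4
  c4: CDB Add1=1; issue SUB r2<-Add1  regs: r0:Mul1,r1:1,r2:Add1,r3:3,r4:3,r5:4
  c5: CDB Mul1=12; issue MUL r0<-Mul1  regs: r0:Mul1,r1:1,r2:Add1,r3:3,r4:3,r5:4
  c6: issue ADD r1<-Add2  regs: r0:Mul1,r1:Add2,r2:Add1,r3:3,r4:3,r5:4
  c7: CDB Mul2=21  regs: r0:Mul1,r1:Add2,r2:Add1,r3:3,r4:3,r5:4
  c8: -  regs: r0:Mul1,r1:Add2,r2:Add1,r3:3,r4:3,r5:4
  c9: CDB Add1=18  regs: r0:Mul1,r1:Add2,r2:18,r3:3,r4:3,r5:4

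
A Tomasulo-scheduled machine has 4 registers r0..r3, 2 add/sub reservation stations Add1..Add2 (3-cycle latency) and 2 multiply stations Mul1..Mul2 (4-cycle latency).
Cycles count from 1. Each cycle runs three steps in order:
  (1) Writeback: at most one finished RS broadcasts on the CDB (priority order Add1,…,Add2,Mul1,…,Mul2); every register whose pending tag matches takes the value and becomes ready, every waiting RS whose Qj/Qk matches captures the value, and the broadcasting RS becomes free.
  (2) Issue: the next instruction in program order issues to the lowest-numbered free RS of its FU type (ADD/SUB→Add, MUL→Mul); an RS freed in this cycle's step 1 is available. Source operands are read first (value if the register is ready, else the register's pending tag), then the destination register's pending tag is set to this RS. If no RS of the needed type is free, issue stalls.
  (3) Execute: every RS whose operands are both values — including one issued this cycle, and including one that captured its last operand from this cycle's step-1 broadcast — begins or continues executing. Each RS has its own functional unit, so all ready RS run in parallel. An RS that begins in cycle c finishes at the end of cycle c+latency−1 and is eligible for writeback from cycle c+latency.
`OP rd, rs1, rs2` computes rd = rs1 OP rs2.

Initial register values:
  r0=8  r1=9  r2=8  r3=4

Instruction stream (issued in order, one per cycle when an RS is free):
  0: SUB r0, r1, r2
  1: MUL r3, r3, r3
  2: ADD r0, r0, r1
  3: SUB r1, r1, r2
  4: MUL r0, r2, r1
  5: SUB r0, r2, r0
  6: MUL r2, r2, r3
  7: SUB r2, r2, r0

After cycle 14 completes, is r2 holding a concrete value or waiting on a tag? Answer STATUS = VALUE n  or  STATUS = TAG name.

STATUS = TAG Add2

  c1: issue SUB r0<-Add1  regs: r0:Add1,r1:9,r2:8,r3:4
  c2: issue MUL r3<-Mul1  regs: r0:Add1,r1:9,r2:8,r3:Mul1
  c3: issue ADD r0<-Add2  regs: r0:Add2,r1:9,r2:8,r3:Mul1
  c4: CDB Add1=1; issue SUB r1<-Add1  regs: r0:Add2,r1:Add1,r2:8,r3:Mul1
  c5: issue MUL r0<-Mul2  regs: r0:Mul2,r1:Add1,r2:8,r3:Mul1
  c6: CDB Mul1=16; stall  regs: r0:Mul2,r1:Add1,r2:8,r3:16
  c7: CDB Add1=1; issue SUB r0<-Add1  regs: r0:Add1,r1:1,r2:8,r3:16
  c8: CDB Add2=10; issue MUL r2<-Mul1  regs: r0:Add1,r1:1,r2:Mul1,r3:16
  c9: issue SUB r2<-Add2  regs: r0:Add1,r1:1,r2:Add2,r3:16
  c10: -  regs: r0:Add1,r1:1,r2:Add2,r3:16
  c11: CDB Mul2=8  regs: r0:Add1,r1:1,r2:Add2,r3:16
  c12: CDB Mul1=128  regs: r0:Add1,r1:1,r2:Add2,r3:16
  c13: -  regs: r0:Add1,r1:1,r2:Add2,r3:16
  c14: CDB Add1=0  regs: r0:0,r1:1,r2:Add2,r3:16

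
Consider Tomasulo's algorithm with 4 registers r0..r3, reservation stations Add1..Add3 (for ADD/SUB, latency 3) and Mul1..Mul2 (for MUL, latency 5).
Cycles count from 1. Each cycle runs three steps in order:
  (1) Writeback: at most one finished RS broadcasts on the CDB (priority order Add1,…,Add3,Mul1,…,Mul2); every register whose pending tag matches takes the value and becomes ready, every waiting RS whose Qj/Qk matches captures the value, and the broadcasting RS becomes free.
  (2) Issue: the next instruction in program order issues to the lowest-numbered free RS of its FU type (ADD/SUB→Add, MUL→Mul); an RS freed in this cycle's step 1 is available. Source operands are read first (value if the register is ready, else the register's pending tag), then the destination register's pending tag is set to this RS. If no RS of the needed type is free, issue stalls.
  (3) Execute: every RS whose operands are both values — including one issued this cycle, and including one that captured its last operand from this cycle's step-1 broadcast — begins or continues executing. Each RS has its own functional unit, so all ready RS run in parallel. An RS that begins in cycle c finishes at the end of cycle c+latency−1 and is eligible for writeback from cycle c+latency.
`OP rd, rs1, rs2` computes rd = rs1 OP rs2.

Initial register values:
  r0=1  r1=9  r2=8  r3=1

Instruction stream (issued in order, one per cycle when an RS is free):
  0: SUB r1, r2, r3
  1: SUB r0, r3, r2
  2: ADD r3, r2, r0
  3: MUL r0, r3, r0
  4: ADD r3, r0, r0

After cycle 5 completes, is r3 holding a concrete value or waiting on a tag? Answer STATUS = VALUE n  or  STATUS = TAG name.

STATUS = TAG Add1

  c1: issue SUB r1<-Add1  regs: r0:1,r1:Add1,r2:8,r3:1
  c2: issue SUB r0<-Add2  regs: r0:Add2,r1:Add1,r2:8,r3:1
  c3: issue ADD r3<-Add3  regs: r0:Add2,r1:Add1,r2:8,r3:Add3
  c4: CDB Add1=7; issue MUL r0<-Mul1  regs: r0:Mul1,r1:7,r2:8,r3:Add3
  c5: CDB Add2=-7; issue ADD r3<-Add1  regs: r0:Mul1,r1:7,r2:8,r3:Add1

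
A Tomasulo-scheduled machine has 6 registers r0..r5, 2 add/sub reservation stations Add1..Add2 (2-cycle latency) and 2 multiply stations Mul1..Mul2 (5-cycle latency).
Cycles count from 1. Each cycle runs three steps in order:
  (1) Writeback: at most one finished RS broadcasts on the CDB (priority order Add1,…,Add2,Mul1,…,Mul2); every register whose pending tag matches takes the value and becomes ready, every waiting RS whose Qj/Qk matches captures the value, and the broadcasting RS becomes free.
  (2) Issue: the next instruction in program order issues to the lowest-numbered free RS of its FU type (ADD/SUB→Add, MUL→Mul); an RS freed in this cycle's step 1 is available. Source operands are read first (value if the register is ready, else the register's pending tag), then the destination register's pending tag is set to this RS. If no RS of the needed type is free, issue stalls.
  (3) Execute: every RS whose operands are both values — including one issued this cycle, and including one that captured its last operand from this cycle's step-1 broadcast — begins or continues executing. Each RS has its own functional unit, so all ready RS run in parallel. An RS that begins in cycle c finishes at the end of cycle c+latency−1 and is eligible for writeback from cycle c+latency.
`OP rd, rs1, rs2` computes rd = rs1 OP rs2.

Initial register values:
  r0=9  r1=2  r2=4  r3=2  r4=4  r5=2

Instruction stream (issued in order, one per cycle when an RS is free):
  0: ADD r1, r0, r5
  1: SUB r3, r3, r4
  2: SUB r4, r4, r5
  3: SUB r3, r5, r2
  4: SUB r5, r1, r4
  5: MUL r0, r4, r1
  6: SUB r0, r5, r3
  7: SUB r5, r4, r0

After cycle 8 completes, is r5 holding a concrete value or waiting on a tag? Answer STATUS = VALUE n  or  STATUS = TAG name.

STATUS = TAG Add2

cycle 1: issue ADD r1<-Add1 // r0:9,r1:Add1,r2:4,r3:2,r4:4,r5:2
cycle 2: issue SUB r3<-Add2 // r0:9,r1:Add1,r2:4,r3:Add2,r4:4,r5:2
cycle 3: CDB Add1=11; issue SUB r4<-Add1 // r0:9,r1:11,r2:4,r3:Add2,r4:Add1,r5:2
cycle 4: CDB Add2=-2; issue SUB r3<-Add2 // r0:9,r1:11,r2:4,r3:Add2,r4:Add1,r5:2
cycle 5: CDB Add1=2; issue SUB r5<-Add1 // r0:9,r1:11,r2:4,r3:Add2,r4:2,r5:Add1
cycle 6: CDB Add2=-2; issue MUL r0<-Mul1 // r0:Mul1,r1:11,r2:4,r3:-2,r4:2,r5:Add1
cycle 7: CDB Add1=9; issue SUB r0<-Add1 // r0:Add1,r1:11,r2:4,r3:-2,r4:2,r5:9
cycle 8: issue SUB r5<-Add2 // r0:Add1,r1:11,r2:4,r3:-2,r4:2,r5:Add2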